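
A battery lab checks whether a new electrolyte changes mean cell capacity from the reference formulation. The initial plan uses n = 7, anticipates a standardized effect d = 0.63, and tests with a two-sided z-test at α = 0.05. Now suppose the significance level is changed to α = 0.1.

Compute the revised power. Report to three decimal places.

Power ≈ 0.509

δ = d·√n = 0.63 × √7 = 1.6668 (unchanged). New critical value: z_{0.05} = 1.645.
Revised power = Φ(δ − 1.645) + Φ(−δ − 1.645) = Φ(0.022) + Φ(-3.312) = 0.5088 + 0.0005 = 0.5092.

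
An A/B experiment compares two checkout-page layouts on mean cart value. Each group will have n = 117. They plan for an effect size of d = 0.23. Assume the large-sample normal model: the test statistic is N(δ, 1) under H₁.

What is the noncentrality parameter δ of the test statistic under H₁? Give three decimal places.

δ ≈ 1.759

δ = d·√(n/2) = 0.23 × √(117/2) = 1.7592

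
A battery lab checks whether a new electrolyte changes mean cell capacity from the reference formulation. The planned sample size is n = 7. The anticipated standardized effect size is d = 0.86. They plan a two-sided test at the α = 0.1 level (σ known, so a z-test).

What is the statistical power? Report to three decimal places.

Power ≈ 0.736

Noncentrality parameter: δ = d·√n = 0.86 × √7 = 2.2753
Critical value for a two-sided test at α = 0.1: z_{α/2} = 1.645.
Power = Φ(δ − 1.645) + Φ(−δ − 1.645) = Φ(0.630) + Φ(-3.920) = 0.7358 + 0.0000 = 0.7359.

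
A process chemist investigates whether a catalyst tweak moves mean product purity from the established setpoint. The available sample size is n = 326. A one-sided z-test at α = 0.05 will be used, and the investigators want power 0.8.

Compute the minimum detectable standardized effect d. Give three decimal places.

d ≈ 0.138

Required noncentrality: δ = z_{0.05} + z_{0.20} = 1.645 + 0.842 = 2.486.
δ = d·√n ⇒ d = δ/√n = 2.486/√326 = 0.1377.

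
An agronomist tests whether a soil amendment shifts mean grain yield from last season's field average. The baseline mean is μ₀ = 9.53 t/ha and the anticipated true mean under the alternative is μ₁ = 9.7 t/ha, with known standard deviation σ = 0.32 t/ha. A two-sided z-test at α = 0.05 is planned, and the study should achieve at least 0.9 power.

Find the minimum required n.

Standardized effect: d = |μ₁ − μ₀| / σ = |9.7 − 9.53| / 0.32 = 0.5312
For power 0.9 need Φ(δ − z_{0.025}) = 0.9, so δ = z_{0.025} + z_{0.10} = 1.960 + 1.282 = 3.242.
(For δ > 0 the lower-tail rejection region contributes negligibly to power, so the one-term inversion is standard.)
δ = d·√n ⇒ n = (δ/d)² = (3.242 / 0.5312)² = 37.23.
Rounding up, n = 38.

n = 38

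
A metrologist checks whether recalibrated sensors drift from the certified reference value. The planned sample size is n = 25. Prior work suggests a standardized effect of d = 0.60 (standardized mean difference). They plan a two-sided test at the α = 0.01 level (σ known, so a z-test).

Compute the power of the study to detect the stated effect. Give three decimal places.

Power ≈ 0.664

Noncentrality parameter: λ = d·√n = 0.60 × √25 = 3.0000
Two-sided α = 0.01 → critical value z_{0.005} = 2.576.
Power = Φ(λ − 2.576) + Φ(−λ − 2.576) = Φ(0.424) + Φ(-5.576) = 0.6643 + 0.0000 = 0.6643.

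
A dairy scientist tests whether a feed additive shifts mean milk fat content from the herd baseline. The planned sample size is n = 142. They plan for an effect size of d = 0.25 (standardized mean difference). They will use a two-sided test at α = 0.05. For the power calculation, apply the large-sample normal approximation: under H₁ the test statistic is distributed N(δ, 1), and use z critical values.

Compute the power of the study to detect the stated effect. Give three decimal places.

Power ≈ 0.846

Noncentrality parameter: δ = d·√n = 0.25 × √142 = 2.9791
Critical value for a two-sided test at α = 0.05: z_{α/2} = 1.960.
Power = Φ(δ − 1.960) + Φ(−δ − 1.960) = Φ(1.019) + Φ(-4.939) = 0.8459 + 0.0000 = 0.8459.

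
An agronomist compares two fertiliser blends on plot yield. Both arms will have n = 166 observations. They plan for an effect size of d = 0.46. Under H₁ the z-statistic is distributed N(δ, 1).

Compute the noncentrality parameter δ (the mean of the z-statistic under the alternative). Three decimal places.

δ ≈ 4.191

δ = d·√(n/2) = 0.46 × √(166/2) = 4.1908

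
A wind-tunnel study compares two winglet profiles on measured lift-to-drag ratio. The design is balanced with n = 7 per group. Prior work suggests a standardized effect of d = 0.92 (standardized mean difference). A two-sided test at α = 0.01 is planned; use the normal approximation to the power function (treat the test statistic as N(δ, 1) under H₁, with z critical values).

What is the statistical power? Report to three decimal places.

Power ≈ 0.196

Noncentrality parameter: δ = d·√(n/2) = 0.92 × √(7/2) = 1.7212
Critical value for a two-sided test at α = 0.01: z_{α/2} = 2.576.
Power = Φ(δ − 2.576) + Φ(−δ − 2.576) = Φ(-0.855) + Φ(-4.297) = 0.1964 + 0.0000 = 0.1964.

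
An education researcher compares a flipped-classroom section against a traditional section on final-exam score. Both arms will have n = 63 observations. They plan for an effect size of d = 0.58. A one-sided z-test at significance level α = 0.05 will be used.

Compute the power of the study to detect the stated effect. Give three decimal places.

Power ≈ 0.946

Noncentrality parameter: δ = d·√(n/2) = 0.58 × √(63/2) = 3.2552
Critical value for a one-sided test at α = 0.05: z_α = 1.645.
Power = P(Z > 1.645 − δ) = Φ(1.610) = 0.9463.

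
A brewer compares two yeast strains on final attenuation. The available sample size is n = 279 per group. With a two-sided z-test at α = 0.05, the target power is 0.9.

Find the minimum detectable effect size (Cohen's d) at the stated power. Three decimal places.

d ≈ 0.274

Required noncentrality: δ = z_{0.025} + z_{0.10} = 1.960 + 1.282 = 3.242.
(The second rejection-region term Φ(−δ − z_{α/2}) is negligible and dropped.)
δ = d·√(n/2) ⇒ d = δ/√(n/2) = 3.242/√(279/2) = 0.2744.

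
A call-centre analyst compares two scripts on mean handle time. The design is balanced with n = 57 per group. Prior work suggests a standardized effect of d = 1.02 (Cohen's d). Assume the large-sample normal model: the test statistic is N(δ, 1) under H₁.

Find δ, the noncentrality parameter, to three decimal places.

The noncentrality parameter scales effect size by the design's sample-size factor: δ = d·√(n/2) = 1.02 × √(57/2) = 5.4453

δ ≈ 5.445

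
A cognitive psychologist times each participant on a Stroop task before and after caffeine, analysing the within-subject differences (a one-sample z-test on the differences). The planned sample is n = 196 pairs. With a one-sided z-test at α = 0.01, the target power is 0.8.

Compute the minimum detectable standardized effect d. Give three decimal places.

d ≈ 0.226

Need Φ(δ − 2.326) = 0.8, so δ = 2.326 + 0.842 = 3.168.
δ = d·√n ⇒ d = δ/√n = 3.168/√196 = 0.2263.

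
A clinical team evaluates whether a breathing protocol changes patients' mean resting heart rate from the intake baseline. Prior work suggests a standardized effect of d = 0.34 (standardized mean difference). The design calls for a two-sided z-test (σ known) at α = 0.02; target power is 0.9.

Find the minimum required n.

n = 113

Set Φ(δ − 2.326) = 0.9; then δ − 2.326 = Φ⁻¹(0.9) = 1.282, giving δ = 3.608.
(Ignoring the negligible lower-tail rejection probability gives the usual closed-form inversion.)
δ = d·√n ⇒ n = (δ/d)² = (3.608 / 0.34)² = 112.60.
Round up to the next whole unit.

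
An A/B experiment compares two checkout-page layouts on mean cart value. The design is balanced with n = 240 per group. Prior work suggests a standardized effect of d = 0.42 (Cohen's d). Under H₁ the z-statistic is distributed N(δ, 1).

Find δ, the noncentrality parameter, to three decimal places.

δ ≈ 4.601

δ = d·√(n/2) = 0.42 × √(240/2) = 4.6009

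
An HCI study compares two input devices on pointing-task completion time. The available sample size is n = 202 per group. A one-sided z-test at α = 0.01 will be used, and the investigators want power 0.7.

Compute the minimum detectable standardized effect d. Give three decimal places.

Need Φ(δ − 2.326) = 0.7, so δ = 2.326 + 0.524 = 2.851.
δ = d·√(n/2) ⇒ d = δ/√(n/2) = 2.851/√(202/2) = 0.2837.

d ≈ 0.284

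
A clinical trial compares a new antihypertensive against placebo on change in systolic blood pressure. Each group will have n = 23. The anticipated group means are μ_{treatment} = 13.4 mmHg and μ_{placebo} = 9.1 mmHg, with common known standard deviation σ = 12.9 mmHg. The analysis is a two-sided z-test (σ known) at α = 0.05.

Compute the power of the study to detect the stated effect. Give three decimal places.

Power ≈ 0.204

Standardized effect: d = |μ_{treatment} − μ_{placebo}| / σ = |13.4 − 9.1| / 12.9 = 0.3333
Noncentrality parameter: δ = d·√(n/2) = 0.3333 × √(23/2) = 1.1304
Critical value for a two-sided test at α = 0.05: z_{α/2} = 1.960.
Power = Φ(δ − 1.960) + Φ(−δ − 1.960) = Φ(-0.830) + Φ(-3.090) = 0.2034 + 0.0010 = 0.2044.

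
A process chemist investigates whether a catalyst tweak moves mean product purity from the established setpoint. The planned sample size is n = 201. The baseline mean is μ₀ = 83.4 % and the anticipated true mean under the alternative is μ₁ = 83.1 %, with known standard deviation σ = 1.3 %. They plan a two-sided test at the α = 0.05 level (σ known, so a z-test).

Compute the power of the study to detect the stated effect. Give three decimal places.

Standardized effect: d = |μ₁ − μ₀| / σ = |83.1 − 83.4| / 1.3 = 0.2308
Noncentrality parameter: δ = d·√n = 0.2308 × √201 = 3.2717
Two-sided α = 0.05 → critical value z_{0.025} = 1.960.
Power = Φ(δ − 1.960) + Φ(−δ − 1.960) = Φ(1.312) + Φ(-5.232) = 0.9052 + 0.0000 = 0.9052.

Power ≈ 0.905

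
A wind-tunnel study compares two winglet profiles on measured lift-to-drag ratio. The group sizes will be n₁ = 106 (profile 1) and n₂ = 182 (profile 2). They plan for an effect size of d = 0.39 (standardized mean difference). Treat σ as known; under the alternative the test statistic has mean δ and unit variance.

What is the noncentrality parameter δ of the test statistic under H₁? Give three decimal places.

δ ≈ 3.192

The noncentrality parameter scales effect size by the design's sample-size factor: δ = d / √(1/n₁ + 1/n₂) = 0.39 / √(1/106 + 1/182) = 3.1920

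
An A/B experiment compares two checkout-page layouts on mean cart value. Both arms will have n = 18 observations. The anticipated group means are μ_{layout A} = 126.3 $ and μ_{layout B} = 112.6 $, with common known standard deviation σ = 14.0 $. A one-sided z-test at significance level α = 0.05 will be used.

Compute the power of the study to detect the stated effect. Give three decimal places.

Standardized effect: d = |μ_{layout A} − μ_{layout B}| / σ = |126.3 − 112.6| / 14.0 = 0.9786
Noncentrality parameter: δ = d·√(n/2) = 0.9786 × √(18/2) = 2.9357
Critical value for a one-sided test at α = 0.05: z_α = 1.645.
Power = P(Z > 1.645 − δ) = Φ(1.291) = 0.9016.

Power ≈ 0.902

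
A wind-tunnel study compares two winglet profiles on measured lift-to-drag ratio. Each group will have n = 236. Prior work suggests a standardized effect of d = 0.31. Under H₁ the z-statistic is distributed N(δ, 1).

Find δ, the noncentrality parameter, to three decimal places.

δ ≈ 3.367

δ = d·√(n/2) = 0.31 × √(236/2) = 3.3675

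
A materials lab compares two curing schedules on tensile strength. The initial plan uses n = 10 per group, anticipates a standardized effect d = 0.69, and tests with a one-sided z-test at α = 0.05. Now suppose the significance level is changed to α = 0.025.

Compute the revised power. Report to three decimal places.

Power ≈ 0.338

δ = d·√(n/2) = 0.69 × √(10/2) = 1.5429 (unchanged). New critical value: z_{0.025} = 1.960.
Revised power = Φ(δ − 1.960) = Φ(-0.417) = 0.3383.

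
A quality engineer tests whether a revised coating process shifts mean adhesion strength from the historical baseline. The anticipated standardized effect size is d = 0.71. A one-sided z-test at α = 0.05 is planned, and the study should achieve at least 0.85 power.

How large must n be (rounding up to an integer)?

For power 0.85 need Φ(δ − z_{0.05}) = 0.85, so δ = z_{0.05} + z_{0.15} = 1.645 + 1.036 = 2.681.
δ = d·√n ⇒ n = (δ/d)² = (2.681 / 0.71)² = 14.26.
Rounding up, n = 15.

n = 15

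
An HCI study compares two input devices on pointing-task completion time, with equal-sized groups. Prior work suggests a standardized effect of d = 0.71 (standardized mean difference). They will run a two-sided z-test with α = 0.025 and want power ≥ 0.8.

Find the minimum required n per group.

For power 0.8 need Φ(δ − z_{0.0125}) = 0.8, so δ = z_{0.0125} + z_{0.20} = 2.241 + 0.842 = 3.083.
(The Φ(−δ − z_{α/2}) term is vanishingly small for δ > 0 and is dropped in the standard sample-size formula.)
δ = d·√(n/2) ⇒ n = 2(δ/d)² = 2 × (3.083 / 0.71)² = 37.71.
Round up to the next whole unit.

n = 38 per group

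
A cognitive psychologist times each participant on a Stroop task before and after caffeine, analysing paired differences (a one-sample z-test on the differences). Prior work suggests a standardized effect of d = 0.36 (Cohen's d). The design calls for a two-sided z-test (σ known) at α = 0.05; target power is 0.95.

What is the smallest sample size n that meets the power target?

n = 101

Set Φ(δ − 1.960) = 0.95; then δ − 1.960 = Φ⁻¹(0.95) = 1.645, giving δ = 3.605.
(Ignoring the negligible lower-tail rejection probability gives the usual closed-form inversion.)
δ = d·√n ⇒ n = (δ/d)² = (3.605 / 0.36)² = 100.27.
Rounding up, n = 101.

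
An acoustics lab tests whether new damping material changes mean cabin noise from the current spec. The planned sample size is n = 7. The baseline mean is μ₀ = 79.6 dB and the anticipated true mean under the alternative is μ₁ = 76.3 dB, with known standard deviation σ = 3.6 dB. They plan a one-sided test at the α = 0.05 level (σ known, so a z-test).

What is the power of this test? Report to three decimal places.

Power ≈ 0.782

Standardized effect: d = |μ₁ − μ₀| / σ = |76.3 − 79.6| / 3.6 = 0.9167
Noncentrality parameter: δ = d·√n = 0.9167 × √7 = 2.4253
Critical value for a one-sided test at α = 0.05: z_α = 1.645.
Power = P(Z > 1.645 − δ) = Φ(0.780) = 0.7824.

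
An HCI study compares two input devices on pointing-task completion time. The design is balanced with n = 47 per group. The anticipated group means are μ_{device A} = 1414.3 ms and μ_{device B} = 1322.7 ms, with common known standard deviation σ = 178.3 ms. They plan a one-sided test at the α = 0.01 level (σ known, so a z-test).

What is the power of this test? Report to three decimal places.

Standardized effect: d = |μ_{device A} − μ_{device B}| / σ = |1414.3 − 1322.7| / 178.3 = 0.5137
Noncentrality parameter: δ = d·√(n/2) = 0.5137 × √(47/2) = 2.4905
One-sided α = 0.01 → critical value z_{0.01} = 2.326.
Power = Φ(δ − 2.326) = Φ(0.164) = 0.5652.

Power ≈ 0.565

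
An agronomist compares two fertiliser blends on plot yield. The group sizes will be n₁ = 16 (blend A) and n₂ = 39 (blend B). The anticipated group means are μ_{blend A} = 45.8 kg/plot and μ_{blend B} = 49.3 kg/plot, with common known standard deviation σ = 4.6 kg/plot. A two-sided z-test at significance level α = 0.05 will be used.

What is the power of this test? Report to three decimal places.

Power ≈ 0.727

Standardized effect: d = |μ_{blend A} − μ_{blend B}| / σ = |45.8 − 49.3| / 4.6 = 0.7609
Noncentrality parameter: λ = d / √(1/n₁ + 1/n₂) = 0.7609 / √(1/16 + 1/39) = 2.5628
Two-sided α = 0.05 → critical value z_{0.025} = 1.960.
Power = Φ(λ − 1.960) + Φ(−λ − 1.960) = Φ(0.603) + Φ(-4.523) = 0.7267 + 0.0000 = 0.7267.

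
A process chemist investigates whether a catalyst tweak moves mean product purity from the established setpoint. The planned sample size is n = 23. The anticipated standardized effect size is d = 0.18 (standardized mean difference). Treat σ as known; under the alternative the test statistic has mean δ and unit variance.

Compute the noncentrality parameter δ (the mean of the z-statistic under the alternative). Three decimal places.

δ ≈ 0.863

δ = d·√n = 0.18 × √23 = 0.8632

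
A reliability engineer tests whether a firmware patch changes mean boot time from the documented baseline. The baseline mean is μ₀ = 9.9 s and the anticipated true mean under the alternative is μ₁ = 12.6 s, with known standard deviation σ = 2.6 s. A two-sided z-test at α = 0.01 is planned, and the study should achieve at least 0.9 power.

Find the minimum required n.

Standardized effect: d = |μ₁ − μ₀| / σ = |12.6 − 9.9| / 2.6 = 1.0385
Set Φ(δ − 2.576) = 0.9; then δ − 2.576 = Φ⁻¹(0.9) = 1.282, giving δ = 3.857.
(For δ > 0 the lower-tail rejection region contributes negligibly to power, so the one-term inversion is standard.)
δ = d·√n ⇒ n = (δ/d)² = (3.857 / 1.0385)² = 13.80.
Round up to the next whole unit.

n = 14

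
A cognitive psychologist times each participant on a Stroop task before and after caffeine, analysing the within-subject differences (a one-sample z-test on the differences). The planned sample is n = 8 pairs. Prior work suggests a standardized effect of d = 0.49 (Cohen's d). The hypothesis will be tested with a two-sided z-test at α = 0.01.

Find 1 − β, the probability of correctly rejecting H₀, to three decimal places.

Power ≈ 0.117

Noncentrality parameter: δ = d·√n = 0.49 × √8 = 1.3859
Two-sided α = 0.01 → critical value z_{0.005} = 2.576.
Power = Φ(δ − 2.576) + Φ(−δ − 2.576) = Φ(-1.190) + Φ(-3.962) = 0.1170 + 0.0000 = 0.1171.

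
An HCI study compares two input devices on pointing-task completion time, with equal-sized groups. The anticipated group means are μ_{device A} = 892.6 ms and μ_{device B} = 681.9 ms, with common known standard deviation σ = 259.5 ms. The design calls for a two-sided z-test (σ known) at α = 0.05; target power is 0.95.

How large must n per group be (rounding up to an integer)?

Standardized effect: d = |μ_{device A} − μ_{device B}| / σ = |892.6 − 681.9| / 259.5 = 0.8119
Set Φ(δ − 1.960) = 0.95; then δ − 1.960 = Φ⁻¹(0.95) = 1.645, giving δ = 3.605.
(Ignoring the negligible lower-tail rejection probability gives the usual closed-form inversion.)
δ = d·√(n/2) ⇒ n = 2(δ/d)² = 2 × (3.605 / 0.8119)² = 39.42.
Rounding up, n = 40 per group.

n = 40 per group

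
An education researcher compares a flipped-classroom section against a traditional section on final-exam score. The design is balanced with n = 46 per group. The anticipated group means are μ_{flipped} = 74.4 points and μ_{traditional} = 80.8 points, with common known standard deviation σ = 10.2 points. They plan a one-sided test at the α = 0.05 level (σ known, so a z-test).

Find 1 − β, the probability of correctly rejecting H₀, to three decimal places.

Power ≈ 0.914

Standardized effect: d = |μ_{flipped} − μ_{traditional}| / σ = |74.4 − 80.8| / 10.2 = 0.6275
Noncentrality parameter: δ = d·√(n/2) = 0.6275 × √(46/2) = 3.0091
One-sided α = 0.05 → critical value z_{0.05} = 1.645.
Power = Φ(δ − 1.645) = Φ(1.364) = 0.9138.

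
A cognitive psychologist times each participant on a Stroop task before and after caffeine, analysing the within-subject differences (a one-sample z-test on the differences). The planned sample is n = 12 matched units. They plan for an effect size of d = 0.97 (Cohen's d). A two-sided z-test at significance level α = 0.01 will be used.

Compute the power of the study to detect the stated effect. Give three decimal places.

Power ≈ 0.784

Noncentrality parameter: λ = d·√n = 0.97 × √12 = 3.3602
Critical value for a two-sided test at α = 0.01: z_{α/2} = 2.576.
Power = Φ(λ − 2.576) + Φ(−λ − 2.576) = Φ(0.784) + Φ(-5.936) = 0.7836 + 0.0000 = 0.7836.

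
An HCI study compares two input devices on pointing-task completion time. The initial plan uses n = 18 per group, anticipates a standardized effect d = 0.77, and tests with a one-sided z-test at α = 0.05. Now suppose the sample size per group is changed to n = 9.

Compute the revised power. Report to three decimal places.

Power ≈ 0.495

With n = 9 per group: δ = d·√(n/2) = 0.77 × √(9/2) = 1.6334. Critical value z_{0.05} = 1.645.
Revised power = Φ(δ − 1.645) = Φ(-0.011) = 0.4954.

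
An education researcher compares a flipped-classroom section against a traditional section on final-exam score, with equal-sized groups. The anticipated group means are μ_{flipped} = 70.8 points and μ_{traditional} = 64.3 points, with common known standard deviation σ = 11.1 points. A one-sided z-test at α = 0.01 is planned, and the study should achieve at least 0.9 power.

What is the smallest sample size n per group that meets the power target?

Standardized effect: d = |μ_{flipped} − μ_{traditional}| / σ = |70.8 − 64.3| / 11.1 = 0.5856
For power 0.9 need Φ(δ − z_{0.01}) = 0.9, so δ = z_{0.01} + z_{0.10} = 2.326 + 1.282 = 3.608.
δ = d·√(n/2) ⇒ n = 2(δ/d)² = 2 × (3.608 / 0.5856)² = 75.92.
Rounding up, n = 76 per group.

n = 76 per group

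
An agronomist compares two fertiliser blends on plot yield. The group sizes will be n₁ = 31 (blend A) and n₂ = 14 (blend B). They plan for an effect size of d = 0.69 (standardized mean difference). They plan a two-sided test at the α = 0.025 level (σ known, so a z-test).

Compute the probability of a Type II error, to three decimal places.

Noncentrality parameter: δ = d / √(1/n₁ + 1/n₂) = 0.69 / √(1/31 + 1/14) = 2.1428
Two-sided α = 0.025 → critical value z_{0.0125} = 2.241.
Power = Φ(δ − 2.241) + Φ(−δ − 2.241) = Φ(-0.099) + Φ(-4.384) = 0.4607 + 0.0000 = 0.4607.
Type II error: β = 1 − power = 1 − 0.4607 = 0.5393.

β ≈ 0.539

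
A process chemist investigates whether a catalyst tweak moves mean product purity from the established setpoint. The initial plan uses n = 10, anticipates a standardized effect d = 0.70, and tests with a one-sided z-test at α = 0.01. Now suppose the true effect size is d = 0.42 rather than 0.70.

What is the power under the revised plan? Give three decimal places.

Power ≈ 0.159

With d = 0.42: δ = d·√n = 0.42 × √10 = 1.3282. Critical value z_{0.01} = 2.326.
Revised power = P(Z > 2.326 − δ) = Φ(-0.998) = 0.1591.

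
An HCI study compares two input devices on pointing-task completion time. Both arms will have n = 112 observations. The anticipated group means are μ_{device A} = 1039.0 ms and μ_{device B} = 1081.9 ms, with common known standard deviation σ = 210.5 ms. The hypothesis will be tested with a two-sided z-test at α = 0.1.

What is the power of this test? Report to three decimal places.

Standardized effect: d = |μ_{device A} − μ_{device B}| / σ = |1039.0 − 1081.9| / 210.5 = 0.2038
Noncentrality parameter: δ = d·√(n/2) = 0.2038 × √(112/2) = 1.5251
Critical value for a two-sided test at α = 0.1: z_{α/2} = 1.645.
Power = Φ(δ − 1.645) + Φ(−δ − 1.645) = Φ(-0.120) + Φ(-3.170) = 0.4523 + 0.0008 = 0.4531.

Power ≈ 0.453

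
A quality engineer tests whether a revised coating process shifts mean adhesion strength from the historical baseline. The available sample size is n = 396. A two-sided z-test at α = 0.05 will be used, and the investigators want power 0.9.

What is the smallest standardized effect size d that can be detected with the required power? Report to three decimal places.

d ≈ 0.163

Need Φ(δ − 1.960) = 0.9, so δ = 1.960 + 1.282 = 3.242.
(The second rejection-region term Φ(−δ − z_{α/2}) is negligible and dropped.)
δ = d·√n ⇒ d = δ/√n = 3.242/√396 = 0.1629.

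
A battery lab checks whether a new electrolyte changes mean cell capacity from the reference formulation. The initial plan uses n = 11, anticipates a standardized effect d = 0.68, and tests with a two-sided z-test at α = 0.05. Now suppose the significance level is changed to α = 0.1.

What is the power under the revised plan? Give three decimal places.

δ = d·√n = 0.68 × √11 = 2.2553 (unchanged). New critical value: z_{0.05} = 1.645.
Revised power = Φ(δ − 1.645) + Φ(−δ − 1.645) = Φ(0.610) + Φ(-3.900) = 0.7292 + 0.0000 = 0.7293.

Power ≈ 0.729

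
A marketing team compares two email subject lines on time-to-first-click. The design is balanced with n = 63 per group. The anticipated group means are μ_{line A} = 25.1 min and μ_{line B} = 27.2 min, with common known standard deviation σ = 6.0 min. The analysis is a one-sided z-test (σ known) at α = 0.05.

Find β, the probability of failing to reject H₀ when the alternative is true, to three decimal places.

Standardized effect: d = |μ_{line A} − μ_{line B}| / σ = |25.1 − 27.2| / 6.0 = 0.3500
Noncentrality parameter: δ = d·√(n/2) = 0.3500 × √(63/2) = 1.9644
One-sided α = 0.05 → critical value z_{0.05} = 1.645.
Power = P(Z > 1.645 − δ) = Φ(0.320) = 0.6253.
Type II error: β = 1 − power = 1 − 0.6253 = 0.3747.

β ≈ 0.375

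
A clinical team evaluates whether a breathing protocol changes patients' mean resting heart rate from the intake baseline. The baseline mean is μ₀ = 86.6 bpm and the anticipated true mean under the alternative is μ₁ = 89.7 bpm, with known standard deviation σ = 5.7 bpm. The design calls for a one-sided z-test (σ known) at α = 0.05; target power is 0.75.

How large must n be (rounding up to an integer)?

n = 19

Standardized effect: d = |μ₁ − μ₀| / σ = |89.7 − 86.6| / 5.7 = 0.5439
Set Φ(δ − 1.645) = 0.75; then δ − 1.645 = Φ⁻¹(0.75) = 0.674, giving δ = 2.319.
δ = d·√n ⇒ n = (δ/d)² = (2.319 / 0.5439)² = 18.19.
Rounding up, n = 19.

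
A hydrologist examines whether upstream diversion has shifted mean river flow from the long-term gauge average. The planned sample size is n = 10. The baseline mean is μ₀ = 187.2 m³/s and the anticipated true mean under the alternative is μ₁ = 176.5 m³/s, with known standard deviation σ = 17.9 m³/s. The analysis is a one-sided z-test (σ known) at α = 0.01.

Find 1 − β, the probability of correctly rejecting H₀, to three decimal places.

Power ≈ 0.331

Standardized effect: d = |μ₁ − μ₀| / σ = |176.5 − 187.2| / 17.9 = 0.5978
Noncentrality parameter: δ = d·√n = 0.5978 × √10 = 1.8903
One-sided α = 0.01 → critical value z_{0.01} = 2.326.
Power = Φ(δ − 2.326) = Φ(-0.436) = 0.3314.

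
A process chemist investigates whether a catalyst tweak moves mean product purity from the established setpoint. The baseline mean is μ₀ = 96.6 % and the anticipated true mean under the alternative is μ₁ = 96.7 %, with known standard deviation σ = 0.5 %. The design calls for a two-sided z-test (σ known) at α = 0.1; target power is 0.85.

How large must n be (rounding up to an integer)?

n = 180

Standardized effect: d = |μ₁ − μ₀| / σ = |96.7 − 96.6| / 0.5 = 0.2000
Set Φ(δ − 1.645) = 0.85; then δ − 1.645 = Φ⁻¹(0.85) = 1.036, giving δ = 2.681.
(For δ > 0 the lower-tail rejection region contributes negligibly to power, so the one-term inversion is standard.)
δ = d·√n ⇒ n = (δ/d)² = (2.681 / 0.2000)² = 179.73.
Rounding up, n = 180.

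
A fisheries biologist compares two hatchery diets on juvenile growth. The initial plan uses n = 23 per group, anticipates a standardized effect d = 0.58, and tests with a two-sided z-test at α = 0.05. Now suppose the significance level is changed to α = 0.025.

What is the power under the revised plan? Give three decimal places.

Power ≈ 0.392

δ = d·√(n/2) = 0.58 × √(23/2) = 1.9669 (unchanged). New critical value: z_{0.0125} = 2.241.
Revised power = Φ(δ − 2.241) + Φ(−δ − 2.241) = Φ(-0.275) + Φ(-4.208) = 0.3918 + 0.0000 = 0.3919.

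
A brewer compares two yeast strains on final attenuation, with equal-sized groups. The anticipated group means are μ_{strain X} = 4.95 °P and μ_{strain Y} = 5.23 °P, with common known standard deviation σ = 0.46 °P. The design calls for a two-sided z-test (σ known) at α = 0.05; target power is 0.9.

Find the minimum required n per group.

n = 57 per group

Standardized effect: d = |μ_{strain X} − μ_{strain Y}| / σ = |4.95 − 5.23| / 0.46 = 0.6087
Set Φ(δ − 1.960) = 0.9; then δ − 1.960 = Φ⁻¹(0.9) = 1.282, giving δ = 3.242.
(Ignoring the negligible lower-tail rejection probability gives the usual closed-form inversion.)
δ = d·√(n/2) ⇒ n = 2(δ/d)² = 2 × (3.242 / 0.6087)² = 56.72.
Rounding up, n = 57 per group.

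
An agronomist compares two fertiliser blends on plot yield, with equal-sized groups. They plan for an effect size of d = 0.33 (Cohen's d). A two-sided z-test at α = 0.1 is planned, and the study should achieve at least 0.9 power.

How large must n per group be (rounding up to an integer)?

Set Φ(δ − 1.645) = 0.9; then δ − 1.645 = Φ⁻¹(0.9) = 1.282, giving δ = 2.926.
(The Φ(−δ − z_{α/2}) term is vanishingly small for δ > 0 and is dropped in the standard sample-size formula.)
δ = d·√(n/2) ⇒ n = 2(δ/d)² = 2 × (2.926 / 0.33)² = 157.28.
Rounding up, n = 158 per group.

n = 158 per group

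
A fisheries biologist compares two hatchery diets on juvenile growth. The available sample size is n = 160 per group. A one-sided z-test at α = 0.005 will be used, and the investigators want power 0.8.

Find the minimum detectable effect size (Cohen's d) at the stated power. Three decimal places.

d ≈ 0.382

Need Φ(δ − 2.576) = 0.8, so δ = 2.576 + 0.842 = 3.417.
δ = d·√(n/2) ⇒ d = δ/√(n/2) = 3.417/√(160/2) = 0.3821.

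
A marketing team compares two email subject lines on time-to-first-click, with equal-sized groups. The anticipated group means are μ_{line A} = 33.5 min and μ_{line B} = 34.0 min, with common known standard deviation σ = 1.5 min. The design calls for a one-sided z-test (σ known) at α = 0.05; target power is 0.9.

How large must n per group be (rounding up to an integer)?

Standardized effect: d = |μ_{line A} − μ_{line B}| / σ = |33.5 − 34.0| / 1.5 = 0.3333
For power 0.9 need Φ(δ − z_{0.05}) = 0.9, so δ = z_{0.05} + z_{0.10} = 1.645 + 1.282 = 2.926.
δ = d·√(n/2) ⇒ n = 2(δ/d)² = 2 × (2.926 / 0.3333)² = 154.15.
Round up to the next whole unit.

n = 155 per group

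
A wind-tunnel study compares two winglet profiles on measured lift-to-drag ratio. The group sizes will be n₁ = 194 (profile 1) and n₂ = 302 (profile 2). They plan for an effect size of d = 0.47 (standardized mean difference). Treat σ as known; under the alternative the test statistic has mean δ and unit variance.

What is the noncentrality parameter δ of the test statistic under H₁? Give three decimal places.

δ ≈ 5.108

The noncentrality parameter scales effect size by the design's sample-size factor: δ = d / √(1/n₁ + 1/n₂) = 0.47 / √(1/194 + 1/302) = 5.1081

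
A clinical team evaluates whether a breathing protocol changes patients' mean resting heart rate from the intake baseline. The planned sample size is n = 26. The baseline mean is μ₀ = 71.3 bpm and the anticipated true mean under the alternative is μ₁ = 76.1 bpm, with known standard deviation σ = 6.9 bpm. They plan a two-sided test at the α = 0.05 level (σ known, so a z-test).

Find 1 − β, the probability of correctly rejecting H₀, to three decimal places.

Standardized effect: d = |μ₁ − μ₀| / σ = |76.1 − 71.3| / 6.9 = 0.6957
Noncentrality parameter: λ = d·√n = 0.6957 × √26 = 3.5471
Critical value for a two-sided test at α = 0.05: z_{α/2} = 1.960.
Power = Φ(λ − 1.960) + Φ(−λ − 1.960) = Φ(1.587) + Φ(-5.507) = 0.9438 + 0.0000 = 0.9438.

Power ≈ 0.944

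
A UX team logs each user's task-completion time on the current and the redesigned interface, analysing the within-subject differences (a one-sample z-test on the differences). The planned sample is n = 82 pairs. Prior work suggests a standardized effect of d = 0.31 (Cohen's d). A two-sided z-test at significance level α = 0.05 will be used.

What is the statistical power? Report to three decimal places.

Noncentrality parameter: δ = d·√n = 0.31 × √82 = 2.8072
Two-sided α = 0.05 → critical value z_{0.025} = 1.960.
Power = Φ(δ − 1.960) + Φ(−δ − 1.960) = Φ(0.847) + Φ(-4.767) = 0.8016 + 0.0000 = 0.8016.

Power ≈ 0.802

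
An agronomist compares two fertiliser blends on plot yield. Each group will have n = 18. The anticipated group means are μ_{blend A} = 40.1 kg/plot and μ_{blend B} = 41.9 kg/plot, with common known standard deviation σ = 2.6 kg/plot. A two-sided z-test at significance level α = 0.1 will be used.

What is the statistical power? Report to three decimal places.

Power ≈ 0.667

Standardized effect: d = |μ_{blend A} − μ_{blend B}| / σ = |40.1 − 41.9| / 2.6 = 0.6923
Noncentrality parameter: δ = d·√(n/2) = 0.6923 × √(18/2) = 2.0769
Critical value for a two-sided test at α = 0.1: z_{α/2} = 1.645.
Power = Φ(δ − 1.645) + Φ(−δ − 1.645) = Φ(0.432) + Φ(-3.722) = 0.6672 + 0.0001 = 0.6673.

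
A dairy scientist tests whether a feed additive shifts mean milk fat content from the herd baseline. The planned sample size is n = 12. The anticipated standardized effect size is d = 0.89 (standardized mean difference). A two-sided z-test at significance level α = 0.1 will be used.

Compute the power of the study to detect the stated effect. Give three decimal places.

Noncentrality parameter: δ = d·√n = 0.89 × √12 = 3.0831
Two-sided α = 0.1 → critical value z_{0.05} = 1.645.
Power = Φ(δ − 1.645) + Φ(−δ − 1.645) = Φ(1.438) + Φ(-4.728) = 0.9248 + 0.0000 = 0.9248.

Power ≈ 0.925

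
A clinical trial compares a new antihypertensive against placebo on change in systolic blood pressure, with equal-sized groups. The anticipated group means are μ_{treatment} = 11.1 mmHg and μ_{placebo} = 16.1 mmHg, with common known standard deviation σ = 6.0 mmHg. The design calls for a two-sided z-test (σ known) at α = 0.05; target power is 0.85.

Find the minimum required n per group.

Standardized effect: d = |μ_{treatment} − μ_{placebo}| / σ = |11.1 − 16.1| / 6.0 = 0.8333
For power 0.85 need Φ(δ − z_{0.025}) = 0.85, so δ = z_{0.025} + z_{0.15} = 1.960 + 1.036 = 2.996.
(Ignoring the negligible lower-tail rejection probability gives the usual closed-form inversion.)
δ = d·√(n/2) ⇒ n = 2(δ/d)² = 2 × (2.996 / 0.8333)² = 25.86.
Round up to the next whole unit.

n = 26 per group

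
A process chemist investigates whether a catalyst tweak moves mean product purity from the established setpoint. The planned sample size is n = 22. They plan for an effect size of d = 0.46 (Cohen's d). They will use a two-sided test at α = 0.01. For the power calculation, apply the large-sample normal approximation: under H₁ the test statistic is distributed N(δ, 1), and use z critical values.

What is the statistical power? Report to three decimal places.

Noncentrality parameter: δ = d·√n = 0.46 × √22 = 2.1576
Two-sided α = 0.01 → critical value z_{0.005} = 2.576.
Power = Φ(δ − 2.576) + Φ(−δ − 2.576) = Φ(-0.418) + Φ(-4.733) = 0.3379 + 0.0000 = 0.3379.

Power ≈ 0.338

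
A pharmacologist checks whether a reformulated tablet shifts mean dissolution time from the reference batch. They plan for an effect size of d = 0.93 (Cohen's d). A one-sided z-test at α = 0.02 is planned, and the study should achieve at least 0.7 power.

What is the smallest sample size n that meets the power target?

n = 8

For power 0.7 need Φ(δ − z_{0.02}) = 0.7, so δ = z_{0.02} + z_{0.30} = 2.054 + 0.524 = 2.578.
δ = d·√n ⇒ n = (δ/d)² = (2.578 / 0.93)² = 7.69.
Rounding up, n = 8.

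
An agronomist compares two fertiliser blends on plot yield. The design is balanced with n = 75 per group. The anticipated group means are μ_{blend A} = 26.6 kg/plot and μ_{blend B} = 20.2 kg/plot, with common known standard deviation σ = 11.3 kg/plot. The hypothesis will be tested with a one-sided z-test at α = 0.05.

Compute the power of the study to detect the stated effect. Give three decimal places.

Standardized effect: d = |μ_{blend A} − μ_{blend B}| / σ = |26.6 − 20.2| / 11.3 = 0.5664
Noncentrality parameter: δ = d·√(n/2) = 0.5664 × √(75/2) = 3.4683
One-sided α = 0.05 → critical value z_{0.05} = 1.645.
Power = P(Z > 1.645 − δ) = Φ(1.823) = 0.9659.

Power ≈ 0.966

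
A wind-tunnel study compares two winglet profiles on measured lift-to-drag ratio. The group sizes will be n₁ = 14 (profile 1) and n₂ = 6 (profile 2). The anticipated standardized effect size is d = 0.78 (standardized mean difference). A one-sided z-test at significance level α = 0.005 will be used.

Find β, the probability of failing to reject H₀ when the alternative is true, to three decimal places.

Noncentrality parameter: δ = d / √(1/n₁ + 1/n₂) = 0.78 / √(1/14 + 1/6) = 1.5985
One-sided α = 0.005 → critical value z_{0.005} = 2.576.
Power = Φ(δ − 2.576) = Φ(-0.977) = 0.1642.
Type II error: β = 1 − power = 1 − 0.1642 = 0.8358.

β ≈ 0.836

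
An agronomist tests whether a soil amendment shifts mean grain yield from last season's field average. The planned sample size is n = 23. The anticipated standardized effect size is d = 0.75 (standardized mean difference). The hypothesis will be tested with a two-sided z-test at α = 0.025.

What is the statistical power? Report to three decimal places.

Power ≈ 0.912

Noncentrality parameter: δ = d·√n = 0.75 × √23 = 3.5969
Critical value for a two-sided test at α = 0.025: z_{α/2} = 2.241.
Power = Φ(δ − 2.241) + Φ(−δ − 2.241) = Φ(1.355) + Φ(-5.838) = 0.9124 + 0.0000 = 0.9124.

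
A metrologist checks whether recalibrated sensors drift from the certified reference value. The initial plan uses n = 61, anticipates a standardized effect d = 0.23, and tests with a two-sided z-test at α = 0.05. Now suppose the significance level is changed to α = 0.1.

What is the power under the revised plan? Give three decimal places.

Power ≈ 0.561

δ = d·√n = 0.23 × √61 = 1.7964 (unchanged). New critical value: z_{0.05} = 1.645.
Revised power = Φ(δ − 1.645) + Φ(−δ − 1.645) = Φ(0.152) + Φ(-3.441) = 0.5602 + 0.0003 = 0.5605.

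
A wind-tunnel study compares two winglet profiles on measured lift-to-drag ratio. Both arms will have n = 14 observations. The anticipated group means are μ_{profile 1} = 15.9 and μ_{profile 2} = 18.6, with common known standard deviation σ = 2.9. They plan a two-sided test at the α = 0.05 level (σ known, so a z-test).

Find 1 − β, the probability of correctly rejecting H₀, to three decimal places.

Power ≈ 0.693

Standardized effect: d = |μ_{profile 1} − μ_{profile 2}| / σ = |15.9 − 18.6| / 2.9 = 0.9310
Noncentrality parameter: δ = d·√(n/2) = 0.9310 × √(14/2) = 2.4633
Two-sided α = 0.05 → critical value z_{0.025} = 1.960.
Power = Φ(δ − 1.960) + Φ(−δ − 1.960) = Φ(0.503) + Φ(-4.423) = 0.6926 + 0.0000 = 0.6926.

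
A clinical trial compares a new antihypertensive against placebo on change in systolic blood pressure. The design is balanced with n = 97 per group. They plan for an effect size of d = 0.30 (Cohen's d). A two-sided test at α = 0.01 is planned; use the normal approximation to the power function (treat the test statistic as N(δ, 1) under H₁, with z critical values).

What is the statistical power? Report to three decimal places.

Power ≈ 0.313

Noncentrality parameter: δ = d·√(n/2) = 0.30 × √(97/2) = 2.0893
Critical value for a two-sided test at α = 0.01: z_{α/2} = 2.576.
Power = Φ(δ − 2.576) + Φ(−δ − 2.576) = Φ(-0.487) + Φ(-4.665) = 0.3133 + 0.0000 = 0.3133.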